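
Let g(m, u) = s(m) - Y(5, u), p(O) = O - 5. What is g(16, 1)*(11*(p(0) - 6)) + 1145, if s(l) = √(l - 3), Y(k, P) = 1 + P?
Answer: 1387 - 121*√13 ≈ 950.73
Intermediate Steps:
s(l) = √(-3 + l)
p(O) = -5 + O
g(m, u) = -1 + √(-3 + m) - u (g(m, u) = √(-3 + m) - (1 + u) = √(-3 + m) + (-1 - u) = -1 + √(-3 + m) - u)
g(16, 1)*(11*(p(0) - 6)) + 1145 = (-1 + √(-3 + 16) - 1*1)*(11*((-5 + 0) - 6)) + 1145 = (-1 + √13 - 1)*(11*(-5 - 6)) + 1145 = (-2 + √13)*(11*(-11)) + 1145 = (-2 + √13)*(-121) + 1145 = (242 - 121*√13) + 1145 = 1387 - 121*√13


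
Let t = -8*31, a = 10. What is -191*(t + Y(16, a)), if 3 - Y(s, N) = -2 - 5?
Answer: 45458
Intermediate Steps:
Y(s, N) = 10 (Y(s, N) = 3 - (-2 - 5) = 3 - 1*(-7) = 3 + 7 = 10)
t = -248
-191*(t + Y(16, a)) = -191*(-248 + 10) = -191*(-238) = 45458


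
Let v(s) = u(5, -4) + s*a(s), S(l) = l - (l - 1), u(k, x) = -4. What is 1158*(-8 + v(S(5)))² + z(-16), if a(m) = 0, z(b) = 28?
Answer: 166780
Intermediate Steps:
S(l) = 1 (S(l) = l - (-1 + l) = l + (1 - l) = 1)
v(s) = -4 (v(s) = -4 + s*0 = -4 + 0 = -4)
1158*(-8 + v(S(5)))² + z(-16) = 1158*(-8 - 4)² + 28 = 1158*(-12)² + 28 = 1158*144 + 28 = 166752 + 28 = 166780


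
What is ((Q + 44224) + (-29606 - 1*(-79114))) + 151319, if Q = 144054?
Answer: 389105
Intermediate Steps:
((Q + 44224) + (-29606 - 1*(-79114))) + 151319 = ((144054 + 44224) + (-29606 - 1*(-79114))) + 151319 = (188278 + (-29606 + 79114)) + 151319 = (188278 + 49508) + 151319 = 237786 + 151319 = 389105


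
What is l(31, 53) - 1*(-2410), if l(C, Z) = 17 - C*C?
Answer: 1466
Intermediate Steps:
l(C, Z) = 17 - C**2
l(31, 53) - 1*(-2410) = (17 - 1*31**2) - 1*(-2410) = (17 - 1*961) + 2410 = (17 - 961) + 2410 = -944 + 2410 = 1466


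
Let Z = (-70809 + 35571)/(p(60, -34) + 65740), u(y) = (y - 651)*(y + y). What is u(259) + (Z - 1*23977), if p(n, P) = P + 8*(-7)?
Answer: -7452375844/32825 ≈ -2.2703e+5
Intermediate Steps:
p(n, P) = -56 + P (p(n, P) = P - 56 = -56 + P)
u(y) = 2*y*(-651 + y) (u(y) = (-651 + y)*(2*y) = 2*y*(-651 + y))
Z = -17619/32825 (Z = (-70809 + 35571)/((-56 - 34) + 65740) = -35238/(-90 + 65740) = -35238/65650 = -35238*1/65650 = -17619/32825 ≈ -0.53676)
u(259) + (Z - 1*23977) = 2*259*(-651 + 259) + (-17619/32825 - 1*23977) = 2*259*(-392) + (-17619/32825 - 23977) = -203056 - 787062644/32825 = -7452375844/32825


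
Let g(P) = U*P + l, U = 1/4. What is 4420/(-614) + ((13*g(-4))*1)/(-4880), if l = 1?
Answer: -2210/307 ≈ -7.1987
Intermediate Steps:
U = ¼ ≈ 0.25000
g(P) = 1 + P/4 (g(P) = P/4 + 1 = 1 + P/4)
4420/(-614) + ((13*g(-4))*1)/(-4880) = 4420/(-614) + ((13*(1 + (¼)*(-4)))*1)/(-4880) = 4420*(-1/614) + ((13*(1 - 1))*1)*(-1/4880) = -2210/307 + ((13*0)*1)*(-1/4880) = -2210/307 + (0*1)*(-1/4880) = -2210/307 + 0*(-1/4880) = -2210/307 + 0 = -2210/307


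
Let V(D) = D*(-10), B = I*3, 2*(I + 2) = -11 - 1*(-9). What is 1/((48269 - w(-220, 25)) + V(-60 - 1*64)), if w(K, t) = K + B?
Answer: 1/49738 ≈ 2.0105e-5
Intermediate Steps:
I = -3 (I = -2 + (-11 - 1*(-9))/2 = -2 + (-11 + 9)/2 = -2 + (½)*(-2) = -2 - 1 = -3)
B = -9 (B = -3*3 = -9)
V(D) = -10*D
w(K, t) = -9 + K (w(K, t) = K - 9 = -9 + K)
1/((48269 - w(-220, 25)) + V(-60 - 1*64)) = 1/((48269 - (-9 - 220)) - 10*(-60 - 1*64)) = 1/((48269 - 1*(-229)) - 10*(-60 - 64)) = 1/((48269 + 229) - 10*(-124)) = 1/(48498 + 1240) = 1/49738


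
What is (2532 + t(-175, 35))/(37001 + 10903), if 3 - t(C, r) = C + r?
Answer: 2675/47904 ≈ 0.055841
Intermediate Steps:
t(C, r) = 3 - C - r (t(C, r) = 3 - (C + r) = 3 + (-C - r) = 3 - C - r)
(2532 + t(-175, 35))/(37001 + 10903) = (2532 + (3 - 1*(-175) - 1*35))/(37001 + 10903) = (2532 + (3 + 175 - 35))/47904 = (2532 + 143)*(1/47904) = 2675*(1/47904) = 2675/47904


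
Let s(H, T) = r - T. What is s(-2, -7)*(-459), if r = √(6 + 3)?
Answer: -4590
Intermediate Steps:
r = 3 (r = √9 = 3)
s(H, T) = 3 - T
s(-2, -7)*(-459) = (3 - 1*(-7))*(-459) = (3 + 7)*(-459) = 10*(-459) = -4590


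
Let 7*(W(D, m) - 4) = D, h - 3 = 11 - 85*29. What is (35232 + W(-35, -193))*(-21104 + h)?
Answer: -829866205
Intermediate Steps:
h = -2451 (h = 3 + (11 - 85*29) = 3 + (11 - 2465) = 3 - 2454 = -2451)
W(D, m) = 4 + D/7
(35232 + W(-35, -193))*(-21104 + h) = (35232 + (4 + (⅐)*(-35)))*(-21104 - 2451) = (35232 + (4 - 5))*(-23555) = (35232 - 1)*(-23555) = 35231*(-23555) = -829866205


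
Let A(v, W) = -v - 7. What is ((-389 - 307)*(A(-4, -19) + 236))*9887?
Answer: -1603355016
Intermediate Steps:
A(v, W) = -7 - v
((-389 - 307)*(A(-4, -19) + 236))*9887 = ((-389 - 307)*((-7 - 1*(-4)) + 236))*9887 = -696*((-7 + 4) + 236)*9887 = -696*(-3 + 236)*9887 = -696*233*9887 = -162168*9887 = -1603355016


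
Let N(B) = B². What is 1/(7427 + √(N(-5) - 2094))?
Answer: 7427/55162398 - I*√2069/55162398 ≈ 0.00013464 - 8.2459e-7*I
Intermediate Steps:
1/(7427 + √(N(-5) - 2094)) = 1/(7427 + √((-5)² - 2094)) = 1/(7427 + √(25 - 2094)) = 1/(7427 + √(-2069)) = 1/(7427 + I*√2069)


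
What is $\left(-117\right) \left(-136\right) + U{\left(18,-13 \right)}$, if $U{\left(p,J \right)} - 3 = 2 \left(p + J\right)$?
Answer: $15925$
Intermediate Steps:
$U{\left(p,J \right)} = 3 + 2 J + 2 p$ ($U{\left(p,J \right)} = 3 + 2 \left(p + J\right) = 3 + 2 \left(J + p\right) = 3 + \left(2 J + 2 p\right) = 3 + 2 J + 2 p$)
$\left(-117\right) \left(-136\right) + U{\left(18,-13 \right)} = \left(-117\right) \left(-136\right) + \left(3 + 2 \left(-13\right) + 2 \cdot 18\right) = 15912 + \left(3 - 26 + 36\right) = 15912 + 13 = 15925$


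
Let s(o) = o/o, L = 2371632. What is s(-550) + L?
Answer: 2371633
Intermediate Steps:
s(o) = 1
s(-550) + L = 1 + 2371632 = 2371633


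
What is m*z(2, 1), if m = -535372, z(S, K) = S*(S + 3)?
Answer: -5353720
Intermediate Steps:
z(S, K) = S*(3 + S)
m*z(2, 1) = -1070744*(3 + 2) = -1070744*5 = -535372*10 = -5353720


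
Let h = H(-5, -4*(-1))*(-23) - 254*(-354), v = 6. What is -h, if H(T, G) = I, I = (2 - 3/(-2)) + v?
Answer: -179395/2 ≈ -89698.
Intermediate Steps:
I = 19/2 (I = (2 - 3/(-2)) + 6 = (2 - 3*(-1/2)) + 6 = (2 + 3/2) + 6 = 7/2 + 6 = 19/2 ≈ 9.5000)
H(T, G) = 19/2
h = 179395/2 (h = (19/2)*(-23) - 254*(-354) = -437/2 + 89916 = 179395/2 ≈ 89698.)
-h = -1*179395/2 = -179395/2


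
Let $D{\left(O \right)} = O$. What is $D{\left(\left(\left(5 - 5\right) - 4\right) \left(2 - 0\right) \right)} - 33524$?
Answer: $-33532$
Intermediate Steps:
$D{\left(\left(\left(5 - 5\right) - 4\right) \left(2 - 0\right) \right)} - 33524 = \left(\left(5 - 5\right) - 4\right) \left(2 - 0\right) - 33524 = \left(0 - 4\right) \left(2 + 0\right) - 33524 = \left(-4\right) 2 - 33524 = -8 - 33524 = -33532$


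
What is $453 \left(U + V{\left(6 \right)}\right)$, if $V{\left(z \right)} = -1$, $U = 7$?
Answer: $2718$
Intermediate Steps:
$453 \left(U + V{\left(6 \right)}\right) = 453 \left(7 - 1\right) = 453 \cdot 6 = 2718$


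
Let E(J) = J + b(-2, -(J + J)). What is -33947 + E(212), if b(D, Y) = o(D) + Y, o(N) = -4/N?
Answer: -34157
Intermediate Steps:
b(D, Y) = Y - 4/D (b(D, Y) = -4/D + Y = Y - 4/D)
E(J) = 2 - J (E(J) = J + (-(J + J) - 4/(-2)) = J + (-2*J - 4*(-½)) = J + (-2*J + 2) = J + (2 - 2*J) = 2 - J)
-33947 + E(212) = -33947 + (2 - 1*212) = -33947 + (2 - 212) = -33947 - 210 = -34157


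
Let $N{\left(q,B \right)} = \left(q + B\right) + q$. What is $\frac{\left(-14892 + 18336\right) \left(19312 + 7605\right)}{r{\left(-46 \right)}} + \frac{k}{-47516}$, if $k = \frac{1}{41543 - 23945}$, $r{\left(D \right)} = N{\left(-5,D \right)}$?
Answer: $- \frac{1384219481827645}{836186568} \approx -1.6554 \cdot 10^{6}$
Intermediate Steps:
$N{\left(q,B \right)} = B + 2 q$ ($N{\left(q,B \right)} = \left(B + q\right) + q = B + 2 q$)
$r{\left(D \right)} = -10 + D$ ($r{\left(D \right)} = D + 2 \left(-5\right) = D - 10 = -10 + D$)
$k = \frac{1}{17598} \approx 5.6825 \cdot 10^{-5}$
$\frac{\left(-14892 + 18336\right) \left(19312 + 7605\right)}{r{\left(-46 \right)}} + \frac{k}{-47516} = \frac{\left(-14892 + 18336\right) \left(19312 + 7605\right)}{-10 - 46} + \frac{1}{17598 \left(-47516\right)} = \frac{3444 \cdot 26917}{-56} + \frac{1}{17598} \left(- \frac{1}{47516}\right) = 92702148 \left(- \frac{1}{56}\right) - \frac{1}{836186568} = - \frac{3310791}{2} - \frac{1}{836186568} = - \frac{1384219481827645}{836186568}$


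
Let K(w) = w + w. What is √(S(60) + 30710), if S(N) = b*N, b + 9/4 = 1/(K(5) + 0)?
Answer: √30581 ≈ 174.87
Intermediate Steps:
K(w) = 2*w
b = -43/20 (b = -9/4 + 1/(2*5 + 0) = -9/4 + 1/(10 + 0) = -9/4 + 1/10 = -9/4 + ⅒ = -43/20 ≈ -2.1500)
S(N) = -43*N/20
√(S(60) + 30710) = √(-43/20*60 + 30710) = √(-129 + 30710) = √30581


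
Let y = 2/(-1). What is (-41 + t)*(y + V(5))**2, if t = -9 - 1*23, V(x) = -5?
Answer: -3577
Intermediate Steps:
t = -32 (t = -9 - 23 = -32)
y = -2 (y = 2*(-1) = -2)
(-41 + t)*(y + V(5))**2 = (-41 - 32)*(-2 - 5)**2 = -73*(-7)**2 = -73*49 = -3577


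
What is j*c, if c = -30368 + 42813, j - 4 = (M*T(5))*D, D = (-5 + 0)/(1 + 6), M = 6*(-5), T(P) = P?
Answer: 9682210/7 ≈ 1.3832e+6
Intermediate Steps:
M = -30
D = -5/7 ≈ -0.71429
j = 778/7 (j = 4 - 30*5*(-5/7) = 4 - 150*(-5/7) = 4 + 750/7 = 778/7 ≈ 111.14)
c = 12445
j*c = (778/7)*12445 = 9682210/7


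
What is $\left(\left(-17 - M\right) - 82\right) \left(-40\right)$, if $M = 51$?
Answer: $6000$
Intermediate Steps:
$\left(\left(-17 - M\right) - 82\right) \left(-40\right) = \left(\left(-17 - 51\right) - 82\right) \left(-40\right) = \left(-68 - 82\right) \left(-40\right) = \left(-150\right) \left(-40\right) = 6000$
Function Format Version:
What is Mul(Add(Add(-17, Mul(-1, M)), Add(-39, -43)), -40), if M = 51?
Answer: 6000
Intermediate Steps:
Mul(Add(Add(-17, Mul(-1, M)), Add(-39, -43)), -40) = Mul(Add(Add(-17, Mul(-1, 51)), Add(-39, -43)), -40) = Mul(Add(Add(-17, -51), -82), -40) = Mul(Add(-68, -82), -40) = Mul(-150, -40) = 6000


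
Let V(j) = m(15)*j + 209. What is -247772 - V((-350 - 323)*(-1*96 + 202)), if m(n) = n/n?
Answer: -176643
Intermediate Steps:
m(n) = 1
V(j) = 209 + j (V(j) = 1*j + 209 = j + 209 = 209 + j)
-247772 - V((-350 - 323)*(-1*96 + 202)) = -247772 - (209 + (-350 - 323)*(-1*96 + 202)) = -247772 - (209 - 673*(-96 + 202)) = -247772 - (209 - 673*106) = -247772 - (209 - 71338) = -247772 - 1*(-71129) = -247772 + 71129 = -176643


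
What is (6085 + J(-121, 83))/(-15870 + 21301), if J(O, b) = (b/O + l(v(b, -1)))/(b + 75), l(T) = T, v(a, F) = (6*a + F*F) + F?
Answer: 116393205/103829858 ≈ 1.1210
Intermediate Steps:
v(a, F) = F + F² + 6*a (v(a, F) = (6*a + F²) + F = (F² + 6*a) + F = F + F² + 6*a)
J(O, b) = (6*b + b/O)/(75 + b) (J(O, b) = (b/O + (-1 + (-1)² + 6*b))/(b + 75) = (b/O + (-1 + 1 + 6*b))/(75 + b) = (b/O + 6*b)/(75 + b) = (6*b + b/O)/(75 + b))
(6085 + J(-121, 83))/(-15870 + 21301) = (6085 + 83*(1 + 6*(-121))/(-121*(75 + 83)))/(-15870 + 21301) = (6085 + 83*(-1/121)*(1 - 726)/158)/5431 = (6085 + 83*(-1/121)*(1/158)*(-725))*(1/5431) = (6085 + 60175/19118)*(1/5431) = (116393205/19118)*(1/5431) = 116393205/103829858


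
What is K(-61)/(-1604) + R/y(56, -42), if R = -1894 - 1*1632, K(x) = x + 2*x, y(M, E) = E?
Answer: 2831695/33684 ≈ 84.066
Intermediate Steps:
K(x) = 3*x
R = -3526 (R = -1894 - 1632 = -3526)
K(-61)/(-1604) + R/y(56, -42) = (3*(-61))/(-1604) - 3526/(-42) = -183*(-1/1604) - 3526*(-1/42) = 183/1604 + 1763/21 = 2831695/33684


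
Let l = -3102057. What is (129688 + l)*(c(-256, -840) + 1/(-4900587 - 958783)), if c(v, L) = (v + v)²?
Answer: -4565554888053531951/5859370 ≈ -7.7919e+11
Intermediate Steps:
c(v, L) = 4*v² (c(v, L) = (2*v)² = 4*v²)
(129688 + l)*(c(-256, -840) + 1/(-4900587 - 958783)) = (129688 - 3102057)*(4*(-256)² + 1/(-4900587 - 958783)) = -2972369*(4*65536 + 1/(-5859370)) = -2972369*(262144 - 1/5859370) = -2972369*1535998689279/5859370 = -4565554888053531951/5859370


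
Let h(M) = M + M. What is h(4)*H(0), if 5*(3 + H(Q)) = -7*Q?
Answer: -24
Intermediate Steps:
h(M) = 2*M
H(Q) = -3 - 7*Q/5 (H(Q) = -3 + (-7*Q)/5 = -3 - 7*Q/5)
h(4)*H(0) = (2*4)*(-3 - 7/5*0) = 8*(-3 + 0) = 8*(-3) = -24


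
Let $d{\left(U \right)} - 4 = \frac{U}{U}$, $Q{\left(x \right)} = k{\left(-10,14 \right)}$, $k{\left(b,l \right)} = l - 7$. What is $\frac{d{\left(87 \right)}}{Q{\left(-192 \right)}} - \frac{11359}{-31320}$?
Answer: $\frac{236113}{219240} \approx 1.077$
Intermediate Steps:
$k{\left(b,l \right)} = -7 + l$ ($k{\left(b,l \right)} = l - 7 = -7 + l$)
$Q{\left(x \right)} = 7$ ($Q{\left(x \right)} = -7 + 14 = 7$)
$d{\left(U \right)} = 5$ ($d{\left(U \right)} = 4 + \frac{U}{U} = 4 + 1 = 5$)
$\frac{d{\left(87 \right)}}{Q{\left(-192 \right)}} - \frac{11359}{-31320} = \frac{5}{7} - \frac{11359}{-31320} = 5 \cdot \frac{1}{7} - - \frac{11359}{31320} = \frac{5}{7} + \frac{11359}{31320} = \frac{236113}{219240}$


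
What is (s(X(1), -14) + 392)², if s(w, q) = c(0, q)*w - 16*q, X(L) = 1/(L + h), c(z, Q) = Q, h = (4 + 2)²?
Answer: 518837284/1369 ≈ 3.7899e+5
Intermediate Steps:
h = 36 (h = 6² = 36)
X(L) = 1/(36 + L) (X(L) = 1/(L + 36) = 1/(36 + L))
s(w, q) = -16*q + q*w (s(w, q) = q*w - 16*q = -16*q + q*w)
(s(X(1), -14) + 392)² = (-14*(-16 + 1/(36 + 1)) + 392)² = (-14*(-16 + 1/37) + 392)² = (-14*(-591/37) + 392)² = (8274/37 + 392)² = (22778/37)² = 518837284/1369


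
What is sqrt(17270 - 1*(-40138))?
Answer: 8*sqrt(897) ≈ 239.60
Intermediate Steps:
sqrt(17270 - 1*(-40138)) = sqrt(17270 + 40138) = sqrt(57408) = 8*sqrt(897)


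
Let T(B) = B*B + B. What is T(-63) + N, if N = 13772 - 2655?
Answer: 15023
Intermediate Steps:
N = 11117
T(B) = B + B**2 (T(B) = B**2 + B = B + B**2)
T(-63) + N = -63*(1 - 63) + 11117 = -63*(-62) + 11117 = 3906 + 11117 = 15023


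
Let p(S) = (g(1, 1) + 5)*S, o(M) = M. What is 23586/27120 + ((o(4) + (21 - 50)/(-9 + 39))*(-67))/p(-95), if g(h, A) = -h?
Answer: 226162/161025 ≈ 1.4045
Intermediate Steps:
p(S) = 4*S (p(S) = (-1*1 + 5)*S = (-1 + 5)*S = 4*S)
23586/27120 + ((o(4) + (21 - 50)/(-9 + 39))*(-67))/p(-95) = 23586/27120 + ((4 + (21 - 50)/(-9 + 39))*(-67))/((4*(-95))) = 23586*(1/27120) + ((4 - 29/30)*(-67))/(-380) = 3931/4520 + ((4 - 29*1/30)*(-67))*(-1/380) = 3931/4520 + ((4 - 29/30)*(-67))*(-1/380) = 3931/4520 + ((91/30)*(-67))*(-1/380) = 3931/4520 - 6097/30*(-1/380) = 3931/4520 + 6097/11400 = 226162/161025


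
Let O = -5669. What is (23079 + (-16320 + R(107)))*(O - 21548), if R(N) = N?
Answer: -186871922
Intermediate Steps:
(23079 + (-16320 + R(107)))*(O - 21548) = (23079 + (-16320 + 107))*(-5669 - 21548) = (23079 - 16213)*(-27217) = 6866*(-27217) = -186871922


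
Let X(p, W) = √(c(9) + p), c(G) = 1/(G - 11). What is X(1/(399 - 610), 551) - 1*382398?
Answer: -382398 + I*√89886/422 ≈ -3.824e+5 + 0.71045*I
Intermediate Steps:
c(G) = 1/(-11 + G)
X(p, W) = √(-½ + p) (X(p, W) = √(1/(-11 + 9) + p) = √(1/(-2) + p) = √(-½ + p))
X(1/(399 - 610), 551) - 1*382398 = √(-2 + 4/(399 - 610))/2 - 1*382398 = √(-2 + 4/(-211))/2 - 382398 = √(-2 + 4*(-1/211))/2 - 382398 = √(-2 - 4/211)/2 - 382398 = √(-426/211)/2 - 382398 = (I*√89886/211)/2 - 382398 = I*√89886/422 - 382398 = -382398 + I*√89886/422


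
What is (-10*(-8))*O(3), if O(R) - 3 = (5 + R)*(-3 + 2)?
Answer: -400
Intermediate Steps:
O(R) = -2 - R (O(R) = 3 + (5 + R)*(-3 + 2) = 3 + (5 + R)*(-1) = 3 + (-5 - R) = -2 - R)
(-10*(-8))*O(3) = (-10*(-8))*(-2 - 1*3) = 80*(-2 - 3) = 80*(-5) = -400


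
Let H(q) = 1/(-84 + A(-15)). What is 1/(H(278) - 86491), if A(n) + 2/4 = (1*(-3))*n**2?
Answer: -1519/131379831 ≈ -1.1562e-5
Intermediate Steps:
A(n) = -1/2 - 3*n**2 (A(n) = -1/2 + (1*(-3))*n**2 = -1/2 - 3*n**2)
H(q) = -2/1519 (H(q) = 1/(-84 + (-1/2 - 3*(-15)**2)) = 1/(-84 + (-1/2 - 3*225)) = 1/(-84 + (-1/2 - 675)) = 1/(-84 - 1351/2) = 1/(-1519/2) = -2/1519)
1/(H(278) - 86491) = 1/(-2/1519 - 86491) = 1/(-131379831/1519) = -1519/131379831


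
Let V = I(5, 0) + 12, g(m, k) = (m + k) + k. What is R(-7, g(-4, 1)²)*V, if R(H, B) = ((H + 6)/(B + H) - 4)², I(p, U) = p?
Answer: 2057/9 ≈ 228.56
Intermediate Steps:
g(m, k) = m + 2*k (g(m, k) = (k + m) + k = m + 2*k)
R(H, B) = (-4 + (6 + H)/(B + H))² (R(H, B) = ((6 + H)/(B + H) - 4)² = (-4 + (6 + H)/(B + H))²)
V = 17 (V = 5 + 12 = 17)
R(-7, g(-4, 1)²)*V = ((-6 + 3*(-7) + 4*(-4 + 2*1)²)²/((-4 + 2*1)² - 7)²)*17 = ((-6 - 21 + 4*(-4 + 2)²)²/((-4 + 2)² - 7)²)*17 = ((-6 - 21 + 4*(-2)²)²/((-2)² - 7)²)*17 = ((-6 - 21 + 4*4)²/(4 - 7)²)*17 = ((-6 - 21 + 16)²/(-3)²)*17 = ((⅑)*(-11)²)*17 = ((⅑)*121)*17 = (121/9)*17 = 2057/9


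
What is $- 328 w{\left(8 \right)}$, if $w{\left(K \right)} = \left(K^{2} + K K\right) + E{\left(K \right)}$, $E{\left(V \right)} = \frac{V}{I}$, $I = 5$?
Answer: $- \frac{212544}{5} \approx -42509.0$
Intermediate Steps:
$E{\left(V \right)} = \frac{V}{5}$
$w{\left(K \right)} = 2 K^{2} + \frac{K}{5}$ ($w{\left(K \right)} = \left(K^{2} + K K\right) + \frac{K}{5} = \left(K^{2} + K^{2}\right) + \frac{K}{5} = 2 K^{2} + \frac{K}{5}$)
$- 328 w{\left(8 \right)} = - 328 \cdot \frac{1}{5} \cdot 8 \left(1 + 10 \cdot 8\right) = - 328 \cdot \frac{1}{5} \cdot 8 \left(1 + 80\right) = - 328 \cdot \frac{1}{5} \cdot 8 \cdot 81 = \left(-328\right) \frac{648}{5} = - \frac{212544}{5}$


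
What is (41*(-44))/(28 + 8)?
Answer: -451/9 ≈ -50.111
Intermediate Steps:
(41*(-44))/(28 + 8) = -1804/36 = -1804*1/36 = -451/9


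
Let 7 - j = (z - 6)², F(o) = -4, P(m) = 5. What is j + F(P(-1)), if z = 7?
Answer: 2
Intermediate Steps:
j = 6 (j = 7 - (7 - 6)² = 7 - 1*1² = 7 - 1*1 = 7 - 1 = 6)
j + F(P(-1)) = 6 - 4 = 2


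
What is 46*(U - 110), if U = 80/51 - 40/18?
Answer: -778780/153 ≈ -5090.1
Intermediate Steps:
U = -100/153 (U = 80*(1/51) - 40*1/18 = 80/51 - 20/9 = -100/153 ≈ -0.65359)
46*(U - 110) = 46*(-100/153 - 110) = 46*(-16930/153) = -778780/153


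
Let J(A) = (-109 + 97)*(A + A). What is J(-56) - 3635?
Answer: -2291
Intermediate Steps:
J(A) = -24*A
J(-56) - 3635 = -24*(-56) - 3635 = 1344 - 3635 = -2291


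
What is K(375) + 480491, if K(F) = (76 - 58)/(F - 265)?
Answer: 26427014/55 ≈ 4.8049e+5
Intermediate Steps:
K(F) = 18/(-265 + F)
K(375) + 480491 = 18/(-265 + 375) + 480491 = 18/110 + 480491 = 18*(1/110) + 480491 = 9/55 + 480491 = 26427014/55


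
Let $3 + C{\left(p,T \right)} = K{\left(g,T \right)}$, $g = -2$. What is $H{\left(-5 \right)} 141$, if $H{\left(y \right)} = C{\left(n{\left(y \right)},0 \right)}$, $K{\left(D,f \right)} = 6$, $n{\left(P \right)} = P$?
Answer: $423$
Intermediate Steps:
$C{\left(p,T \right)} = 3$ ($C{\left(p,T \right)} = -3 + 6 = 3$)
$H{\left(y \right)} = 3$
$H{\left(-5 \right)} 141 = 3 \cdot 141 = 423$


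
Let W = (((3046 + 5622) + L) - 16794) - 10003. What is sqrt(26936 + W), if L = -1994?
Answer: 3*sqrt(757) ≈ 82.541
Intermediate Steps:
W = -20123 (W = (((3046 + 5622) - 1994) - 16794) - 10003 = ((8668 - 1994) - 16794) - 10003 = (6674 - 16794) - 10003 = -10120 - 10003 = -20123)
sqrt(26936 + W) = sqrt(26936 - 20123) = sqrt(6813) = 3*sqrt(757)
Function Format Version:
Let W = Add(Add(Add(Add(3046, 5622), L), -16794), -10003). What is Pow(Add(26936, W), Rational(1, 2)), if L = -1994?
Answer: Mul(3, Pow(757, Rational(1, 2))) ≈ 82.541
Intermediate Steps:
W = -20123 (W = Add(Add(Add(Add(3046, 5622), -1994), -16794), -10003) = Add(Add(Add(8668, -1994), -16794), -10003) = Add(Add(6674, -16794), -10003) = Add(-10120, -10003) = -20123)
Pow(Add(26936, W), Rational(1, 2)) = Pow(Add(26936, -20123), Rational(1, 2)) = Pow(6813, Rational(1, 2)) = Mul(3, Pow(757, Rational(1, 2)))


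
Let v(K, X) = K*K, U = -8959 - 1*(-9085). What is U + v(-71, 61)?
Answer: 5167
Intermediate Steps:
U = 126 (U = -8959 + 9085 = 126)
v(K, X) = K²
U + v(-71, 61) = 126 + (-71)² = 126 + 5041 = 5167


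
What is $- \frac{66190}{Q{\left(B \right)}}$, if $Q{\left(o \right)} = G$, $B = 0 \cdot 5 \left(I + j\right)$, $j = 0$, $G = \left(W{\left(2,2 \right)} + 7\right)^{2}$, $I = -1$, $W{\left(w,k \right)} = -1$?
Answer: $- \frac{33095}{18} \approx -1838.6$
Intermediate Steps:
$G = 36$ ($G = \left(-1 + 7\right)^{2} = 6^{2} = 36$)
$B = 0$ ($B = 0 \cdot 5 \left(-1 + 0\right) = 0 \left(-1\right) = 0$)
$Q{\left(o \right)} = 36$
$- \frac{66190}{Q{\left(B \right)}} = - \frac{66190}{36} = \left(-66190\right) \frac{1}{36} = - \frac{33095}{18}$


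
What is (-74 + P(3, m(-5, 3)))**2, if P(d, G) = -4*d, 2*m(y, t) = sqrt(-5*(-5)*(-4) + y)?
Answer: 7396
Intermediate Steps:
m(y, t) = sqrt(-100 + y)/2 (m(y, t) = sqrt(-5*(-5)*(-4) + y)/2 = sqrt(25*(-4) + y)/2 = sqrt(-100 + y)/2)
(-74 + P(3, m(-5, 3)))**2 = (-74 - 4*3)**2 = (-74 - 12)**2 = (-86)**2 = 7396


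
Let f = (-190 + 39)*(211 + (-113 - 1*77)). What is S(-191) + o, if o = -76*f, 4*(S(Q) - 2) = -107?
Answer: 963885/4 ≈ 2.4097e+5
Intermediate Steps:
S(Q) = -99/4 (S(Q) = 2 + (1/4)*(-107) = 2 - 107/4 = -99/4)
f = -3171 (f = -151*(211 + (-113 - 77)) = -151*(211 - 190) = -151*21 = -3171)
o = 240996 (o = -76*(-3171) = 240996)
S(-191) + o = -99/4 + 240996 = 963885/4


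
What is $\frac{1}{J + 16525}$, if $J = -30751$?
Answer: $- \frac{1}{14226} \approx -7.0294 \cdot 10^{-5}$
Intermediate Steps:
$\frac{1}{J + 16525} = \frac{1}{-30751 + 16525} = \frac{1}{-14226} = - \frac{1}{14226}$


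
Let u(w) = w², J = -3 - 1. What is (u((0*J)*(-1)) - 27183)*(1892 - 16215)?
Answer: 389342109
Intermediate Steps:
J = -4
(u((0*J)*(-1)) - 27183)*(1892 - 16215) = (((0*(-4))*(-1))² - 27183)*(1892 - 16215) = ((0*(-1))² - 27183)*(-14323) = (0² - 27183)*(-14323) = (0 - 27183)*(-14323) = -27183*(-14323) = 389342109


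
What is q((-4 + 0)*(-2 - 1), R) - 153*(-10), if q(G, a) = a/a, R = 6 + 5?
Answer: 1531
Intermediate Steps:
R = 11
q(G, a) = 1
q((-4 + 0)*(-2 - 1), R) - 153*(-10) = 1 - 153*(-10) = 1 + 1530 = 1531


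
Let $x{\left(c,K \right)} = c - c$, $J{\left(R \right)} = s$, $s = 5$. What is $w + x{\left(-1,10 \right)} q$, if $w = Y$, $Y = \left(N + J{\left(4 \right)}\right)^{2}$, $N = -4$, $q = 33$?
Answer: $1$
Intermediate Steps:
$J{\left(R \right)} = 5$
$Y = 1$ ($Y = \left(-4 + 5\right)^{2} = 1^{2} = 1$)
$x{\left(c,K \right)} = 0$
$w = 1$
$w + x{\left(-1,10 \right)} q = 1 + 0 \cdot 33 = 1 + 0 = 1$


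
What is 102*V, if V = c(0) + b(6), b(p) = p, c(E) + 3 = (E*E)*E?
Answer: 306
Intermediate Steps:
c(E) = -3 + E**3 (c(E) = -3 + (E*E)*E = -3 + E**2*E = -3 + E**3)
V = 3 (V = (-3 + 0**3) + 6 = (-3 + 0) + 6 = -3 + 6 = 3)
102*V = 102*3 = 306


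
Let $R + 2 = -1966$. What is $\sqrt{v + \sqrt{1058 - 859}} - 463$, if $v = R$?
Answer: $-463 + i \sqrt{1968 - \sqrt{199}} \approx -463.0 + 44.203 i$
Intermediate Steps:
$R = -1968$ ($R = -2 - 1966 = -1968$)
$v = -1968$
$\sqrt{v + \sqrt{1058 - 859}} - 463 = \sqrt{-1968 + \sqrt{1058 - 859}} - 463 = \sqrt{-1968 + \sqrt{199}} - 463 = -463 + \sqrt{-1968 + \sqrt{199}}$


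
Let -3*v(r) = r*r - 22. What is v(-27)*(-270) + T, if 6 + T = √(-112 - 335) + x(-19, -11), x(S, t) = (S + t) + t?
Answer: 63583 + I*√447 ≈ 63583.0 + 21.142*I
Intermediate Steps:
v(r) = 22/3 - r²/3 (v(r) = -(r*r - 22)/3 = -(r² - 22)/3 = -(-22 + r²)/3 = 22/3 - r²/3)
x(S, t) = S + 2*t
T = -47 + I*√447 (T = -6 + (√(-112 - 335) + (-19 + 2*(-11))) = -6 + (√(-447) + (-19 - 22)) = -6 + (I*√447 - 41) = -6 + (-41 + I*√447) = -47 + I*√447 ≈ -47.0 + 21.142*I)
v(-27)*(-270) + T = (22/3 - ⅓*(-27)²)*(-270) + (-47 + I*√447) = (22/3 - ⅓*729)*(-270) + (-47 + I*√447) = (22/3 - 243)*(-270) + (-47 + I*√447) = -707/3*(-270) + (-47 + I*√447) = 63630 + (-47 + I*√447) = 63583 + I*√447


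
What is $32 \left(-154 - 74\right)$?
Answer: $-7296$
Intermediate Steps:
$32 \left(-154 - 74\right) = 32 \left(-228\right) = -7296$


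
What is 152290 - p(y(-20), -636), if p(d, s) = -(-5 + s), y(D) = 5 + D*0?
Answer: 151649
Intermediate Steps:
y(D) = 5 (y(D) = 5 + 0 = 5)
p(d, s) = 5 - s
152290 - p(y(-20), -636) = 152290 - (5 - 1*(-636)) = 152290 - (5 + 636) = 152290 - 1*641 = 152290 - 641 = 151649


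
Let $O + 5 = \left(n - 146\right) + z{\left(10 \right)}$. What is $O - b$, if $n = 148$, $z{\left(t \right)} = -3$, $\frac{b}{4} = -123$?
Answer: $486$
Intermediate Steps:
$b = -492$ ($b = 4 \left(-123\right) = -492$)
$O = -6$ ($O = -5 + \left(\left(148 - 146\right) - 3\right) = -5 + \left(2 - 3\right) = -5 - 1 = -6$)
$O - b = -6 - -492 = -6 + 492 = 486$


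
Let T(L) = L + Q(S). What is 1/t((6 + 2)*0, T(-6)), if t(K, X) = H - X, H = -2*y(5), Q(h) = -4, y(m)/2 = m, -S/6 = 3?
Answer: -⅒ ≈ -0.10000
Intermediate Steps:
S = -18 (S = -6*3 = -18)
y(m) = 2*m
H = -20 (H = -4*5 = -2*10 = -20)
T(L) = -4 + L (T(L) = L - 4 = -4 + L)
t(K, X) = -20 - X
1/t((6 + 2)*0, T(-6)) = 1/(-20 - (-4 - 6)) = 1/(-20 - 1*(-10)) = 1/(-20 + 10) = 1/(-10) = -⅒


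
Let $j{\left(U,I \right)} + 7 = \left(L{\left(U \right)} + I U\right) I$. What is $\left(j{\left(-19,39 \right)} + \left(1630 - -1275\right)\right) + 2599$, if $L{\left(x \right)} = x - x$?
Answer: $-23402$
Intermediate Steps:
$L{\left(x \right)} = 0$
$j{\left(U,I \right)} = -7 + U I^{2}$ ($j{\left(U,I \right)} = -7 + \left(0 + I U\right) I = -7 + I U I = -7 + U I^{2}$)
$\left(j{\left(-19,39 \right)} + \left(1630 - -1275\right)\right) + 2599 = \left(\left(-7 - 19 \cdot 39^{2}\right) + \left(1630 - -1275\right)\right) + 2599 = \left(\left(-7 - 28899\right) + \left(1630 + 1275\right)\right) + 2599 = \left(\left(-7 - 28899\right) + 2905\right) + 2599 = \left(-28906 + 2905\right) + 2599 = -26001 + 2599 = -23402$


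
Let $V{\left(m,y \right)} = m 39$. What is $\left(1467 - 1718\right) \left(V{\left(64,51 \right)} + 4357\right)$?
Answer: $-1720103$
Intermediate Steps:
$V{\left(m,y \right)} = 39 m$
$\left(1467 - 1718\right) \left(V{\left(64,51 \right)} + 4357\right) = \left(1467 - 1718\right) \left(39 \cdot 64 + 4357\right) = - 251 \left(2496 + 4357\right) = \left(-251\right) 6853 = -1720103$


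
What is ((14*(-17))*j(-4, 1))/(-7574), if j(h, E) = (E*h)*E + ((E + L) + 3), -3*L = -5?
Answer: 85/1623 ≈ 0.052372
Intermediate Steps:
L = 5/3 (L = -⅓*(-5) = 5/3 ≈ 1.6667)
j(h, E) = 14/3 + E + h*E² (j(h, E) = (E*h)*E + ((E + 5/3) + 3) = h*E² + ((5/3 + E) + 3) = h*E² + (14/3 + E) = 14/3 + E + h*E²)
((14*(-17))*j(-4, 1))/(-7574) = ((14*(-17))*(14/3 + 1 - 4*1²))/(-7574) = -238*(14/3 + 1 - 4*1)*(-1/7574) = -238*(14/3 + 1 - 4)*(-1/7574) = -238*5/3*(-1/7574) = -1190/3*(-1/7574) = 85/1623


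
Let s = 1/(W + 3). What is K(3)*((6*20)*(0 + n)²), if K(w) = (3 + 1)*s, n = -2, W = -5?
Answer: -960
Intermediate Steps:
s = -½ (s = 1/(-5 + 3) = 1/(-2) = -½ ≈ -0.50000)
K(w) = -2 (K(w) = (3 + 1)*(-½) = 4*(-½) = -2)
K(3)*((6*20)*(0 + n)²) = -2*6*20*(0 - 2)² = -240*(-2)² = -240*4 = -2*480 = -960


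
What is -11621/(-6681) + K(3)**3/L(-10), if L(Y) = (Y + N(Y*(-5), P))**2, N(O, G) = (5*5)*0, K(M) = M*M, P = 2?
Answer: 6032549/668100 ≈ 9.0294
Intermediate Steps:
K(M) = M**2
N(O, G) = 0 (N(O, G) = 25*0 = 0)
L(Y) = Y**2 (L(Y) = (Y + 0)**2 = Y**2)
-11621/(-6681) + K(3)**3/L(-10) = -11621/(-6681) + (3**2)**3/((-10)**2) = -11621*(-1/6681) + 9**3/100 = 11621/6681 + 729*(1/100) = 11621/6681 + 729/100 = 6032549/668100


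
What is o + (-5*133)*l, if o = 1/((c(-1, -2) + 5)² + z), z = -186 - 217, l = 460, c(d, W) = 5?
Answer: -92687701/303 ≈ -3.0590e+5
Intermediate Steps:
z = -403
o = -1/303 (o = 1/((5 + 5)² - 403) = 1/(10² - 403) = 1/(100 - 403) = 1/(-303) = -1/303 ≈ -0.0033003)
o + (-5*133)*l = -1/303 - 5*133*460 = -1/303 - 665*460 = -1/303 - 305900 = -92687701/303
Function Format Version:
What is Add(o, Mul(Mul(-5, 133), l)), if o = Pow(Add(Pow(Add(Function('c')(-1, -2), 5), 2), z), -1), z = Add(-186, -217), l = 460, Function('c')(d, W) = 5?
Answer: Rational(-92687701, 303) ≈ -3.0590e+5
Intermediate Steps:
z = -403
o = Rational(-1, 303) (o = Pow(Add(Pow(Add(5, 5), 2), -403), -1) = Pow(Add(Pow(10, 2), -403), -1) = Pow(Add(100, -403), -1) = Pow(-303, -1) = Rational(-1, 303) ≈ -0.0033003)
Add(o, Mul(Mul(-5, 133), l)) = Add(Rational(-1, 303), Mul(Mul(-5, 133), 460)) = Add(Rational(-1, 303), Mul(-665, 460)) = Add(Rational(-1, 303), -305900) = Rational(-92687701, 303)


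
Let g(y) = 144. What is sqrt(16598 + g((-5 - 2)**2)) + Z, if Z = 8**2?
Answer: 64 + sqrt(16742) ≈ 193.39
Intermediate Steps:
Z = 64
sqrt(16598 + g((-5 - 2)**2)) + Z = sqrt(16598 + 144) + 64 = sqrt(16742) + 64 = 64 + sqrt(16742)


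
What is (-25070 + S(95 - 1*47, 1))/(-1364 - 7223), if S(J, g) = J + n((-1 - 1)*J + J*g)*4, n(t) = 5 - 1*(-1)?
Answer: 24998/8587 ≈ 2.9111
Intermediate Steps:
n(t) = 6 (n(t) = 5 + 1 = 6)
S(J, g) = 24 + J (S(J, g) = J + 6*4 = J + 24 = 24 + J)
(-25070 + S(95 - 1*47, 1))/(-1364 - 7223) = (-25070 + (24 + (95 - 1*47)))/(-1364 - 7223) = (-25070 + (24 + (95 - 47)))/(-8587) = (-25070 + (24 + 48))*(-1/8587) = (-25070 + 72)*(-1/8587) = -24998*(-1/8587) = 24998/8587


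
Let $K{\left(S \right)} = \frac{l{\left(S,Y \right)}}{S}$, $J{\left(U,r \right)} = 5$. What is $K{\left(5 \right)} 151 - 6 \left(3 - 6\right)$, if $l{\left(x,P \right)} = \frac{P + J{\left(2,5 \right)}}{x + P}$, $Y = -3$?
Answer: $\frac{241}{5} \approx 48.2$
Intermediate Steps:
$l{\left(x,P \right)} = \frac{5 + P}{P + x}$ ($l{\left(x,P \right)} = \frac{P + 5}{x + P} = \frac{5 + P}{P + x}$)
$K{\left(S \right)} = \frac{2}{S \left(-3 + S\right)}$ ($K{\left(S \right)} = \frac{\frac{1}{-3 + S} \left(5 - 3\right)}{S} = \frac{\frac{1}{-3 + S} 2}{S} = \frac{2 \frac{1}{-3 + S}}{S} = \frac{2}{S \left(-3 + S\right)}$)
$K{\left(5 \right)} 151 - 6 \left(3 - 6\right) = \frac{2}{5 \left(-3 + 5\right)} 151 - 6 \left(3 - 6\right) = 2 \cdot \frac{1}{5} \cdot \frac{1}{2} \cdot 151 - -18 = 2 \cdot \frac{1}{5} \cdot \frac{1}{2} \cdot 151 + 18 = \frac{1}{5} \cdot 151 + 18 = \frac{151}{5} + 18 = \frac{241}{5}$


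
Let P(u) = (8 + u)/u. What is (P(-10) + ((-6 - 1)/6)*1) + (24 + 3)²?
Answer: 21841/30 ≈ 728.03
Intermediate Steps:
P(u) = (8 + u)/u
(P(-10) + ((-6 - 1)/6)*1) + (24 + 3)² = ((8 - 10)/(-10) + ((-6 - 1)/6)*1) + (24 + 3)² = (-⅒*(-2) - 7*⅙*1) + 27² = (⅕ - 7/6*1) + 729 = (⅕ - 7/6) + 729 = -29/30 + 729 = 21841/30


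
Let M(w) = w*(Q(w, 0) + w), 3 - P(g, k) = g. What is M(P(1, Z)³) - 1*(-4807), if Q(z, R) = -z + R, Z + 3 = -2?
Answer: 4807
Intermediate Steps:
Z = -5 (Z = -3 - 2 = -5)
Q(z, R) = R - z
P(g, k) = 3 - g
M(w) = 0 (M(w) = w*((0 - w) + w) = w*(-w + w) = w*0 = 0)
M(P(1, Z)³) - 1*(-4807) = 0 - 1*(-4807) = 0 + 4807 = 4807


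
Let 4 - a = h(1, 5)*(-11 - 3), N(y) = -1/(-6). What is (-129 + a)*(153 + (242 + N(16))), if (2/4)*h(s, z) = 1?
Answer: -229987/6 ≈ -38331.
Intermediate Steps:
h(s, z) = 2 (h(s, z) = 2*1 = 2)
N(y) = 1/6 (N(y) = -1*(-1/6) = 1/6)
a = 32 (a = 4 - 2*(-11 - 3) = 4 - 2*(-14) = 4 - 1*(-28) = 4 + 28 = 32)
(-129 + a)*(153 + (242 + N(16))) = (-129 + 32)*(153 + (242 + 1/6)) = -97*(153 + 1453/6) = -97*2371/6 = -229987/6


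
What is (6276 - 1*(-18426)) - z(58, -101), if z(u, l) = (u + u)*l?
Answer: 36418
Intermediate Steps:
z(u, l) = 2*l*u (z(u, l) = (2*u)*l = 2*l*u)
(6276 - 1*(-18426)) - z(58, -101) = (6276 - 1*(-18426)) - 2*(-101)*58 = (6276 + 18426) - 1*(-11716) = 24702 + 11716 = 36418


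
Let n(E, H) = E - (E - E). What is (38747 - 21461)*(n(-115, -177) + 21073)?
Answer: 362279988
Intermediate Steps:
n(E, H) = E (n(E, H) = E - 1*0 = E + 0 = E)
(38747 - 21461)*(n(-115, -177) + 21073) = (38747 - 21461)*(-115 + 21073) = 17286*20958 = 362279988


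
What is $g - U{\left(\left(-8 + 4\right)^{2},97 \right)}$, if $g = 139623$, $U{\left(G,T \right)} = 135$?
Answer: $139488$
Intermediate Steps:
$g - U{\left(\left(-8 + 4\right)^{2},97 \right)} = 139623 - 135 = 139488$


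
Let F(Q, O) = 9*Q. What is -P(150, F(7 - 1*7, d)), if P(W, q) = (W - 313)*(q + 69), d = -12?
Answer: 11247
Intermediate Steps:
P(W, q) = (-313 + W)*(69 + q)
-P(150, F(7 - 1*7, d)) = -(-21597 - 2817*(7 - 1*7) + 69*150 + 150*(9*(7 - 1*7))) = -(-21597 - 2817*(7 - 7) + 10350 + 150*(9*(7 - 7))) = -(-21597 - 2817*0 + 10350 + 150*(9*0)) = -(-21597 - 313*0 + 10350 + 150*0) = -(-21597 + 0 + 10350 + 0) = -1*(-11247) = 11247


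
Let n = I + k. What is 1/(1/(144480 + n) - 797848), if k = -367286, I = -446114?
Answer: -668920/533696484161 ≈ -1.2534e-6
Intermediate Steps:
n = -813400 (n = -446114 - 367286 = -813400)
1/(1/(144480 + n) - 797848) = 1/(1/(144480 - 813400) - 797848) = 1/(1/(-668920) - 797848) = 1/(-1/668920 - 797848) = 1/(-533696484161/668920) = -668920/533696484161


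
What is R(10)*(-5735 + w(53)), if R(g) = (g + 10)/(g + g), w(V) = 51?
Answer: -5684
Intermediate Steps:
R(g) = (10 + g)/(2*g) (R(g) = (10 + g)/((2*g)) = (10 + g)*(1/(2*g)) = (10 + g)/(2*g))
R(10)*(-5735 + w(53)) = ((½)*(10 + 10)/10)*(-5735 + 51) = ((½)*(⅒)*20)*(-5684) = 1*(-5684) = -5684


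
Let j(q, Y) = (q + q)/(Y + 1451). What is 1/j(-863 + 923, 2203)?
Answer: 609/20 ≈ 30.450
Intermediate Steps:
j(q, Y) = 2*q/(1451 + Y) (j(q, Y) = (2*q)/(1451 + Y) = 2*q/(1451 + Y))
1/j(-863 + 923, 2203) = 1/(2*(-863 + 923)/(1451 + 2203)) = 1/(2*60/3654) = 1/(2*60*(1/3654)) = 1/(20/609) = 609/20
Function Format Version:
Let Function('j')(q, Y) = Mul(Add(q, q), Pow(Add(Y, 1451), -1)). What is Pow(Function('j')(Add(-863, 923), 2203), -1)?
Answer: Rational(609, 20) ≈ 30.450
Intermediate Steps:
Function('j')(q, Y) = Mul(2, q, Pow(Add(1451, Y), -1)) (Function('j')(q, Y) = Mul(Mul(2, q), Pow(Add(1451, Y), -1)) = Mul(2, q, Pow(Add(1451, Y), -1)))
Pow(Function('j')(Add(-863, 923), 2203), -1) = Pow(Mul(2, Add(-863, 923), Pow(Add(1451, 2203), -1)), -1) = Pow(Mul(2, 60, Pow(3654, -1)), -1) = Pow(Mul(2, 60, Rational(1, 3654)), -1) = Pow(Rational(20, 609), -1) = Rational(609, 20)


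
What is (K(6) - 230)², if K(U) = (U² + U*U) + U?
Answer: 23104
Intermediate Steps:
K(U) = U + 2*U² (K(U) = (U² + U²) + U = 2*U² + U = U + 2*U²)
(K(6) - 230)² = (6*(1 + 2*6) - 230)² = (6*(1 + 12) - 230)² = (6*13 - 230)² = (78 - 230)² = (-152)² = 23104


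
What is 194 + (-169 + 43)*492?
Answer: -61798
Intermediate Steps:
194 + (-169 + 43)*492 = 194 - 126*492 = 194 - 61992 = -61798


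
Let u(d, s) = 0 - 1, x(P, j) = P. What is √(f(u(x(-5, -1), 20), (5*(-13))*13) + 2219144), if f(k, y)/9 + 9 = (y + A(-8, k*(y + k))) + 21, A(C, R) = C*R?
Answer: √2150735 ≈ 1466.5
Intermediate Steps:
u(d, s) = -1
f(k, y) = 108 + 9*y - 72*k*(k + y) (f(k, y) = -81 + 9*((y - 8*k*(y + k)) + 21) = -81 + 9*((y - 8*k*(k + y)) + 21) = -81 + 9*(21 + y - 8*k*(k + y)) = -81 + (189 + 9*y - 72*k*(k + y)) = 108 + 9*y - 72*k*(k + y))
√(f(u(x(-5, -1), 20), (5*(-13))*13) + 2219144) = √((108 + 9*((5*(-13))*13) - 72*(-1)*(-1 + (5*(-13))*13)) + 2219144) = √((108 + 9*(-65*13) - 72*(-1)*(-1 - 65*13)) + 2219144) = √((108 + 9*(-845) - 72*(-1)*(-1 - 845)) + 2219144) = √((108 - 7605 - 72*(-1)*(-846)) + 2219144) = √((108 - 7605 - 60912) + 2219144) = √(-68409 + 2219144) = √2150735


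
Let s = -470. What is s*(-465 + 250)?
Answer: 101050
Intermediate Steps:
s*(-465 + 250) = -470*(-465 + 250) = -470*(-215) = 101050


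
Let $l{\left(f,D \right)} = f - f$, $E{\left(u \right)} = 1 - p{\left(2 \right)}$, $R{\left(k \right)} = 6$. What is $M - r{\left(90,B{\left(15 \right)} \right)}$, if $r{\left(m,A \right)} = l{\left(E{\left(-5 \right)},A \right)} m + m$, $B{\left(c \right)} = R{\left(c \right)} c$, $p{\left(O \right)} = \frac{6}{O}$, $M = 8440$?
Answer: $8350$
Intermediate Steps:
$E{\left(u \right)} = -2$ ($E{\left(u \right)} = 1 - \frac{6}{2} = 1 - 6 \cdot \frac{1}{2} = 1 - 3 = -2$)
$B{\left(c \right)} = 6 c$
$l{\left(f,D \right)} = 0$
$r{\left(m,A \right)} = m$ ($r{\left(m,A \right)} = 0 m + m = 0 + m = m$)
$M - r{\left(90,B{\left(15 \right)} \right)} = 8440 - 90 = 8350$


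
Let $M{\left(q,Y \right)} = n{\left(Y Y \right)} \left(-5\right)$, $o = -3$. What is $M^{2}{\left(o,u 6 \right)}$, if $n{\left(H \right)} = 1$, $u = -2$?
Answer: $25$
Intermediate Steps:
$M{\left(q,Y \right)} = -5$ ($M{\left(q,Y \right)} = 1 \left(-5\right) = -5$)
$M^{2}{\left(o,u 6 \right)} = \left(-5\right)^{2} = 25$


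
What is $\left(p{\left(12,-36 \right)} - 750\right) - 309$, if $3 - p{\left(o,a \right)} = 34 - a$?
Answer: $-1126$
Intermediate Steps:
$p{\left(o,a \right)} = -31 + a$ ($p{\left(o,a \right)} = 3 - \left(34 - a\right) = 3 + \left(-34 + a\right) = -31 + a$)
$\left(p{\left(12,-36 \right)} - 750\right) - 309 = \left(\left(-31 - 36\right) - 750\right) - 309 = \left(-67 - 750\right) - 309 = -817 - 309 = -1126$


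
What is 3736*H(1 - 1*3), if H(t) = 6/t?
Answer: -11208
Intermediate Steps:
3736*H(1 - 1*3) = 3736*(6/(1 - 1*3)) = 3736*(6/(1 - 3)) = 3736*(6/(-2)) = 3736*(6*(-½)) = 3736*(-3) = -11208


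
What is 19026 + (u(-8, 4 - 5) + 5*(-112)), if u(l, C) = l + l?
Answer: 18450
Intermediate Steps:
u(l, C) = 2*l
19026 + (u(-8, 4 - 5) + 5*(-112)) = 19026 + (2*(-8) + 5*(-112)) = 19026 + (-16 - 560) = 19026 - 576 = 18450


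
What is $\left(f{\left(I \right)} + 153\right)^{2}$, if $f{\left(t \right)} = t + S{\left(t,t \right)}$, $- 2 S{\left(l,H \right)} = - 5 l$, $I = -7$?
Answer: $\frac{66049}{4} \approx 16512.0$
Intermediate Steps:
$S{\left(l,H \right)} = \frac{5 l}{2}$ ($S{\left(l,H \right)} = - \frac{\left(-5\right) l}{2} = \frac{5 l}{2}$)
$f{\left(t \right)} = \frac{7 t}{2}$ ($f{\left(t \right)} = t + \frac{5 t}{2} = \frac{7 t}{2}$)
$\left(f{\left(I \right)} + 153\right)^{2} = \left(\frac{7}{2} \left(-7\right) + 153\right)^{2} = \left(- \frac{49}{2} + 153\right)^{2} = \left(\frac{257}{2}\right)^{2} = \frac{66049}{4}$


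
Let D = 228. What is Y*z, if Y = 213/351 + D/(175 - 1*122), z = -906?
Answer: -9192578/2067 ≈ -4447.3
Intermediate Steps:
Y = 30439/6201 (Y = 213/351 + 228/(175 - 1*122) = 213*(1/351) + 228/(175 - 122) = 71/117 + 228/53 = 30439/6201 ≈ 4.9087)
Y*z = (30439/6201)*(-906) = -9192578/2067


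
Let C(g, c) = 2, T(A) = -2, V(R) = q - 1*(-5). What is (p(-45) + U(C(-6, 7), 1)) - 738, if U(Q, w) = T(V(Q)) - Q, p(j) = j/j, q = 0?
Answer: -741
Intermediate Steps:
V(R) = 5 (V(R) = 0 - 1*(-5) = 0 + 5 = 5)
p(j) = 1
U(Q, w) = -2 - Q
(p(-45) + U(C(-6, 7), 1)) - 738 = (1 + (-2 - 1*2)) - 738 = (1 + (-2 - 2)) - 738 = (1 - 4) - 738 = -3 - 738 = -741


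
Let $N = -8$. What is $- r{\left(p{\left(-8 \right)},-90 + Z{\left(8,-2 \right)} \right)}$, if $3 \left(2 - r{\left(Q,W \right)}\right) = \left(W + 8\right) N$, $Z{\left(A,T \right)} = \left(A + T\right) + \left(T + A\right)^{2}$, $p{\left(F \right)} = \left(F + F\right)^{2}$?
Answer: $\frac{314}{3} \approx 104.67$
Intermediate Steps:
$p{\left(F \right)} = 4 F^{2}$ ($p{\left(F \right)} = \left(2 F\right)^{2} = 4 F^{2}$)
$Z{\left(A,T \right)} = A + T + \left(A + T\right)^{2}$ ($Z{\left(A,T \right)} = \left(A + T\right) + \left(A + T\right)^{2} = A + T + \left(A + T\right)^{2}$)
$r{\left(Q,W \right)} = \frac{70}{3} + \frac{8 W}{3}$ ($r{\left(Q,W \right)} = 2 - \frac{\left(W + 8\right) \left(-8\right)}{3} = 2 - \frac{\left(8 + W\right) \left(-8\right)}{3} = 2 - \frac{-64 - 8 W}{3} = 2 + \left(\frac{64}{3} + \frac{8 W}{3}\right) = \frac{70}{3} + \frac{8 W}{3}$)
$- r{\left(p{\left(-8 \right)},-90 + Z{\left(8,-2 \right)} \right)} = - (\frac{70}{3} + \frac{8 \left(-90 + \left(8 - 2 + \left(8 - 2\right)^{2}\right)\right)}{3}) = - (\frac{70}{3} + \frac{8 \left(-90 + \left(8 - 2 + 6^{2}\right)\right)}{3}) = - (\frac{70}{3} + \frac{8 \left(-90 + \left(8 - 2 + 36\right)\right)}{3}) = - (\frac{70}{3} + \frac{8 \left(-90 + 42\right)}{3}) = - (\frac{70}{3} + \frac{8}{3} \left(-48\right)) = - (\frac{70}{3} - 128) = \left(-1\right) \left(- \frac{314}{3}\right) = \frac{314}{3}$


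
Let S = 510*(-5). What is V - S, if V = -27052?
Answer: -24502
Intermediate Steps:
S = -2550
V - S = -27052 - 1*(-2550) = -27052 + 2550 = -24502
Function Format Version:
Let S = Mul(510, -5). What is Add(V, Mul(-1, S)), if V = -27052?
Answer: -24502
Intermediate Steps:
S = -2550
Add(V, Mul(-1, S)) = Add(-27052, Mul(-1, -2550)) = Add(-27052, 2550) = -24502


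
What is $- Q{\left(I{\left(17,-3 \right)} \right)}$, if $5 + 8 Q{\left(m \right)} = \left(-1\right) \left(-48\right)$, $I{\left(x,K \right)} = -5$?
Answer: $- \frac{43}{8} \approx -5.375$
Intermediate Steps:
$Q{\left(m \right)} = \frac{43}{8}$ ($Q{\left(m \right)} = - \frac{5}{8} + \frac{\left(-1\right) \left(-48\right)}{8} = - \frac{5}{8} + \frac{1}{8} \cdot 48 = - \frac{5}{8} + 6 = \frac{43}{8}$)
$- Q{\left(I{\left(17,-3 \right)} \right)} = \left(-1\right) \frac{43}{8} = - \frac{43}{8}$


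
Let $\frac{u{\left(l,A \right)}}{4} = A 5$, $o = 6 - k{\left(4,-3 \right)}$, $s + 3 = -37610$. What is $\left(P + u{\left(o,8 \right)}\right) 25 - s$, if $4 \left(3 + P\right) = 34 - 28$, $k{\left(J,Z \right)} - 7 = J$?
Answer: $\frac{83151}{2} \approx 41576.0$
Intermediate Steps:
$s = -37613$ ($s = -3 - 37610 = -37613$)
$k{\left(J,Z \right)} = 7 + J$
$o = -5$ ($o = 6 - \left(7 + 4\right) = 6 - 11 = -5$)
$u{\left(l,A \right)} = 20 A$ ($u{\left(l,A \right)} = 4 A 5 = 4 \cdot 5 A = 20 A$)
$P = - \frac{3}{2}$ ($P = -3 + \frac{34 - 28}{4} = -3 + \frac{1}{4} \cdot 6 = -3 + \frac{3}{2} = - \frac{3}{2} \approx -1.5$)
$\left(P + u{\left(o,8 \right)}\right) 25 - s = \left(- \frac{3}{2} + 20 \cdot 8\right) 25 - -37613 = \left(- \frac{3}{2} + 160\right) 25 + 37613 = \frac{317}{2} \cdot 25 + 37613 = \frac{7925}{2} + 37613 = \frac{83151}{2}$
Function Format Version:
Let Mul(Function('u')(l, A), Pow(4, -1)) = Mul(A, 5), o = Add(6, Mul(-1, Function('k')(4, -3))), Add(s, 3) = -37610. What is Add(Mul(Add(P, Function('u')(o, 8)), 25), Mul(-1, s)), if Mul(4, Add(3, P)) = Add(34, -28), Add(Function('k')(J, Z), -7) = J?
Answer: Rational(83151, 2) ≈ 41576.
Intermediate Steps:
s = -37613 (s = Add(-3, -37610) = -37613)
Function('k')(J, Z) = Add(7, J)
o = -5 (o = Add(6, Mul(-1, Add(7, 4))) = Add(6, Mul(-1, 11)) = Add(6, -11) = -5)
Function('u')(l, A) = Mul(20, A) (Function('u')(l, A) = Mul(4, Mul(A, 5)) = Mul(4, Mul(5, A)) = Mul(20, A))
P = Rational(-3, 2) (P = Add(-3, Mul(Rational(1, 4), Add(34, -28))) = Add(-3, Mul(Rational(1, 4), 6)) = Add(-3, Rational(3, 2)) = Rational(-3, 2) ≈ -1.5000)
Add(Mul(Add(P, Function('u')(o, 8)), 25), Mul(-1, s)) = Add(Mul(Add(Rational(-3, 2), Mul(20, 8)), 25), Mul(-1, -37613)) = Add(Mul(Add(Rational(-3, 2), 160), 25), 37613) = Add(Mul(Rational(317, 2), 25), 37613) = Add(Rational(7925, 2), 37613) = Rational(83151, 2)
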